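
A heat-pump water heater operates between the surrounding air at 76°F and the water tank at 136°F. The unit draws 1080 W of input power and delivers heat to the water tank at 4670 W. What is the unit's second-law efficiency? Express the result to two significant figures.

COP_actual = Q̇_H/Ẇ = 4670/1080 = 4.324.
In absolute terms T_C = 297.59 K and T_H = 330.93 K, so ΔT = 33.33 K.
COP_Carnot = T_H/ΔT = 330.93/33.33 = 9.928.
η_II = COP_actual/COP_Carnot = 4.324/9.928 = 0.4356.

0.44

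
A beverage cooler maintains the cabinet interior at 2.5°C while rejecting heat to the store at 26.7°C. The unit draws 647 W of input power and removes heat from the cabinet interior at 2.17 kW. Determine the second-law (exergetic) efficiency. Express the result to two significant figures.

Converting, Q̇_C = 2.170 kW = 2170 W, so COP_actual = Q̇_C/Ẇ = 2170/647.0 = 3.354.
In absolute terms T_C = 275.65 K and T_H = 299.85 K, so ΔT = 24.20 K.
COP_Carnot = T_C/ΔT = 275.65/24.20 = 11.39.
η_II = COP_actual/COP_Carnot = 3.354/11.39 = 0.2945.

0.29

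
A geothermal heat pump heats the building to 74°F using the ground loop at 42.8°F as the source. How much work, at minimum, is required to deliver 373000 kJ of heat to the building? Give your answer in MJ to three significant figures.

21.8 MJ

In absolute terms T_C = 279.15 K and T_H = 296.48 K, so ΔT = 17.33 K.
The reversible limit is COP_HP = T_H/ΔT = 17.10, so W_min = Q_H/COP = Q_H·ΔT/T_H.
W_min = 373000 × 17.33/296.48 = 21810 kJ = 21.81 MJ.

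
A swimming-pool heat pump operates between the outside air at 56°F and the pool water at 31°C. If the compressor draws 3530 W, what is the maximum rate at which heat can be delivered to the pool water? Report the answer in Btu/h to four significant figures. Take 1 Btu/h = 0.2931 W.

In absolute terms T_C = 286.48 K and T_H = 304.15 K, so ΔT = 17.67 K.
COP_Carnot = T_H/ΔT = 304.15/17.67 = 17.22.
Q̇_max = COP_Carnot × Ẇ = 17.22 × 3530 W = 60770 W = 207300 Btu/h.

207300 Btu/h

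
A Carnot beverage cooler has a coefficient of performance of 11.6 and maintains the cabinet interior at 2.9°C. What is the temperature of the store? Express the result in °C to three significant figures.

26.7 °C

COP_R = T_C/(T_H − T_C) gives T_H − T_C = T_C/COP.
With T_C = 276.05 K, T_H = 276.05 × (1 + 1/11.6) = 299.85 K.
Converting, 299.85 K = 26.70°C.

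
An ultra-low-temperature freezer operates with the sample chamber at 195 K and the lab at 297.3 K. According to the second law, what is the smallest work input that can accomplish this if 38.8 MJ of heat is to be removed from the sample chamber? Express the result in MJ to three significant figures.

The reservoir spacing is ΔT = 297.3 − 195 = 102.3 K.
The reversible limit is COP_R = T_C/ΔT = 1.906, so W_min = Q_C/COP = Q_C·ΔT/T_C.
W_min = 38.80 × 102.3/195.00 = 20.36 MJ.

20.4 MJ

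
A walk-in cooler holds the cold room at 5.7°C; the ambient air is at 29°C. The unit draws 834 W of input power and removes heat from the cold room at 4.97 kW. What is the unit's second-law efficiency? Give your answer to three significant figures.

0.498

Converting, Q̇_C = 4.970 kW = 4970 W, so COP_actual = Q̇_C/Ẇ = 4970/834.0 = 5.959.
In absolute terms T_C = 278.85 K and T_H = 302.15 K, so ΔT = 23.30 K.
COP_Carnot = T_C/ΔT = 278.85/23.30 = 11.97.
η_II = COP_actual/COP_Carnot = 5.959/11.97 = 0.4979.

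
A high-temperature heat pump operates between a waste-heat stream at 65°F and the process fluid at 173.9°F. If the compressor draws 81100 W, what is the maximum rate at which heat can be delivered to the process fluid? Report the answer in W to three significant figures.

472000 W

In absolute terms T_C = 291.48 K and T_H = 351.98 K, so ΔT = 60.50 K.
COP_Carnot = T_H/ΔT = 351.98/60.50 = 5.818.
Q̇_max = COP_Carnot × Ẇ = 5.818 × 81100 W = 471800 W.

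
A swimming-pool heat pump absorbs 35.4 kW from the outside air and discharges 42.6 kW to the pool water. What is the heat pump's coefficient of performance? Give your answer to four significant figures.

The first law gives Q̇_H = Q̇_C + Ẇ, so the three rates are Q̇_C = 35.40, Q̇_H = 42.60, Ẇ = 7.200 kW.
COP_HP = Q̇_H/Ẇ = 42.60/7.200 = 5.917.

5.917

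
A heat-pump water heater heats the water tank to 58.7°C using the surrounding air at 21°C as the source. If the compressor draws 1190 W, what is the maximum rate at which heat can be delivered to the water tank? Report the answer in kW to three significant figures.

In absolute terms T_C = 294.15 K and T_H = 331.85 K, so ΔT = 37.70 K.
COP_Carnot = T_H/ΔT = 331.85/37.70 = 8.802.
Q̇_max = COP_Carnot × Ẇ = 8.802 × 1190 W = 10470 W = 10.47 kW.

10.5 kW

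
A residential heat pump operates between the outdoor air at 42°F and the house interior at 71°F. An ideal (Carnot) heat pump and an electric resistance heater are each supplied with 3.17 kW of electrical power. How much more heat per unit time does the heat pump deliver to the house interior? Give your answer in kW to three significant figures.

54.8 kW

In absolute terms T_C = 278.71 K and T_H = 294.82 K, so ΔT = 16.11 K.
COP_Carnot = T_H/ΔT = 294.82/16.11 = 18.30.
The heat pump delivers Q̇_H = COP × Ẇ = 58.01 kW; the resistance heater delivers Ẇ = 3.170 kW.
Extra = (COP − 1)·Ẇ = 54.84 kW.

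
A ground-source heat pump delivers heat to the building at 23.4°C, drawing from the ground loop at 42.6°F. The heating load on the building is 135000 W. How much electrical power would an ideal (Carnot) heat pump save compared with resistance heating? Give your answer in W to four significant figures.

In absolute terms T_C = 279.04 K and T_H = 296.55 K, so ΔT = 17.51 K.
COP_Carnot = T_H/ΔT = 296.55/17.51 = 16.93.
Resistance heating needs Ẇ_res = Q̇_H = 135000 W; the reversible heat pump needs only Ẇ_hp = Q̇_H/COP = 7972 W.
Saving = 135000 − 7972 = 127000 W.

127000 W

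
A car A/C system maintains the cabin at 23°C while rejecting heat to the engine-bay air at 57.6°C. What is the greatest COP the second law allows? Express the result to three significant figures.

8.56

In absolute terms T_C = 296.15 K and T_H = 330.75 K, so ΔT = 34.60 K.
For a reversible cycle, COP_Carnot = T_C/ΔT = 296.15/34.60 = 8.559.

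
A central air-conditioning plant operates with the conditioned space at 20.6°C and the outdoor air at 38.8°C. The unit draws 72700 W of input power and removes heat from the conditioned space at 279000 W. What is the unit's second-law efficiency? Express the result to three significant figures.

0.238

COP_actual = Q̇_C/Ẇ = 279000/72700 = 3.838.
In absolute terms T_C = 293.75 K and T_H = 311.95 K, so ΔT = 18.20 K.
COP_Carnot = T_C/ΔT = 293.75/18.20 = 16.14.
η_II = COP_actual/COP_Carnot = 3.838/16.14 = 0.2378.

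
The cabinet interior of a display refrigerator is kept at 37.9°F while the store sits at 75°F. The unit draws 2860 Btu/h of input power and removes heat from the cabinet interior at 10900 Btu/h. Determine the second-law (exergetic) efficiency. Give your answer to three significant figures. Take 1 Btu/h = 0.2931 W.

COP_actual = Q̇_C/Ẇ = 10900/2860 = 3.811.
In absolute terms T_C = 276.43 K and T_H = 297.04 K, so ΔT = 20.61 K.
COP_Carnot = T_C/ΔT = 276.43/20.61 = 13.41.
η_II = COP_actual/COP_Carnot = 3.811/13.41 = 0.2842.

0.284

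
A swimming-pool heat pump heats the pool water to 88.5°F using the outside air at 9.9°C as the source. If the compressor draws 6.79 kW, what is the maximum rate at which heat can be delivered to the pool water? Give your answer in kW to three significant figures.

96.2 kW

In absolute terms T_C = 283.05 K and T_H = 304.54 K, so ΔT = 21.49 K.
COP_Carnot = T_H/ΔT = 304.54/21.49 = 14.17.
Q̇_max = COP_Carnot × Ẇ = 14.17 × 6.790 kW = 96.23 kW.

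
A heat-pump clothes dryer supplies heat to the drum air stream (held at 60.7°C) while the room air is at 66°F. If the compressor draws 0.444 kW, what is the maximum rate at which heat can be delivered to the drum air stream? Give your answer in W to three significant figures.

In absolute terms T_C = 292.04 K and T_H = 333.85 K, so ΔT = 41.81 K.
COP_Carnot = T_H/ΔT = 333.85/41.81 = 7.985.
Q̇_max = COP_Carnot × Ẇ = 7.985 × 0.4440 kW = 3.545 kW = 3545 W.

3550 W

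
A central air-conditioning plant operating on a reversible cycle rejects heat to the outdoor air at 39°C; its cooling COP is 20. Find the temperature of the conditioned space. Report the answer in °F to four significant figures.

75.44 °F

For a Carnot refrigerator COP_R = T_C/(T_H − T_C), so T_C = COP·T_H/(1 + COP).
With T_H = 312.15 K, T_C = 20 × 312.15/21.00 = 297.29 K.
Converting, 297.29 K = 75.44°F.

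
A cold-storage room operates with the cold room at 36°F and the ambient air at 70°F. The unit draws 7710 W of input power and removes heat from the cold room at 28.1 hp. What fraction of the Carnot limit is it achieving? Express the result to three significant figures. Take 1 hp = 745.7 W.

Converting, Q̇_C = 28.10 hp = 20950 W, so COP_actual = Q̇_C/Ẇ = 20950/7710 = 2.718.
In absolute terms T_C = 275.37 K and T_H = 294.26 K, so ΔT = 18.89 K.
COP_Carnot = T_C/ΔT = 275.37/18.89 = 14.58.
η_II = COP_actual/COP_Carnot = 2.718/14.58 = 0.1864.

0.186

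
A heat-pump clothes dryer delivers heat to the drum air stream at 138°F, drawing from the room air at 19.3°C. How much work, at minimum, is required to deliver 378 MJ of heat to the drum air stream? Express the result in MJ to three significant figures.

45.1 MJ

In absolute terms T_C = 292.45 K and T_H = 332.04 K, so ΔT = 39.59 K.
The reversible limit is COP_HP = T_H/ΔT = 8.387, so W_min = Q_H/COP = Q_H·ΔT/T_H.
W_min = 378.0 × 39.59/332.04 = 45.07 MJ.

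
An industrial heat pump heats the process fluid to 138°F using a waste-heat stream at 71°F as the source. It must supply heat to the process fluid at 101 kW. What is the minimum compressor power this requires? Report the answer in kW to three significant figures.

In absolute terms T_C = 294.82 K and T_H = 332.04 K, so ΔT = 37.22 K.
COP_Carnot = T_H/ΔT = 332.04/37.22 = 8.920.
Ẇ_min = Q̇/COP_Carnot = 101.0/8.920 = 11.32 kW.

11.3 kW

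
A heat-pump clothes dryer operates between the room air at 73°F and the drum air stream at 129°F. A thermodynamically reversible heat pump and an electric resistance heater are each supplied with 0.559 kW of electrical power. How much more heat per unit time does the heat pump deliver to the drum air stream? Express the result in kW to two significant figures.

5.3 kW

In absolute terms T_C = 295.93 K and T_H = 327.04 K, so ΔT = 31.11 K.
COP_Carnot = T_H/ΔT = 327.04/31.11 = 10.51.
The heat pump delivers Q̇_H = COP × Ẇ = 5.876 kW; the resistance heater delivers Ẇ = 0.5590 kW.
Extra = (COP − 1)·Ẇ = 5.317 kW.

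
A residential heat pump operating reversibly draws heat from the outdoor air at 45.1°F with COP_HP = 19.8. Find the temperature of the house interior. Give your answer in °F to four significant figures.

71.95 °F

COP_HP = T_H/(T_H − T_C) rearranges to T_H = COP·T_C/(COP − 1).
With T_C = 280.43 K, T_H = 19.8 × 280.43/18.80 = 295.34 K.
Converting, 295.34 K = 71.95°F.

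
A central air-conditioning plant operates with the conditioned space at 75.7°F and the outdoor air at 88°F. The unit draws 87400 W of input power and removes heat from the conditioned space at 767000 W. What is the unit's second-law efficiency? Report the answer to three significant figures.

COP_actual = Q̇_C/Ẇ = 767000/87400 = 8.776.
In absolute terms T_C = 297.43 K and T_H = 304.26 K, so ΔT = 6.833 K.
COP_Carnot = T_C/ΔT = 297.43/6.833 = 43.53.
η_II = COP_actual/COP_Carnot = 8.776/43.53 = 0.2016.

0.202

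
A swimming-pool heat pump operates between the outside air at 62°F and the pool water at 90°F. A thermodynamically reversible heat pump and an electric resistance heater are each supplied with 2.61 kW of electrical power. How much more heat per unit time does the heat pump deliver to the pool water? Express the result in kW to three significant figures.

In absolute terms T_C = 289.82 K and T_H = 305.37 K, so ΔT = 15.56 K.
COP_Carnot = T_H/ΔT = 305.37/15.56 = 19.63.
The heat pump delivers Q̇_H = COP × Ẇ = 51.24 kW; the resistance heater delivers Ẇ = 2.610 kW.
Extra = (COP − 1)·Ẇ = 48.63 kW.

48.6 kW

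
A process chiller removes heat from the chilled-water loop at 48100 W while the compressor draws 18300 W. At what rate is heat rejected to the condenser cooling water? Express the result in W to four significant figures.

66400 W

For a cyclic device the first law requires Q̇_H = Q̇_C + Ẇ.
Q̇_H = Q̇_C + Ẇ = 66400 W.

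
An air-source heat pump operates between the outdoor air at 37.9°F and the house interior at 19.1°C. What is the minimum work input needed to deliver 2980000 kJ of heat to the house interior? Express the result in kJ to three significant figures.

161000 kJ

In absolute terms T_C = 276.43 K and T_H = 292.25 K, so ΔT = 15.82 K.
The reversible limit is COP_HP = T_H/ΔT = 18.47, so W_min = Q_H/COP = Q_H·ΔT/T_H.
W_min = 2980000 × 15.82/292.25 = 161300 kJ.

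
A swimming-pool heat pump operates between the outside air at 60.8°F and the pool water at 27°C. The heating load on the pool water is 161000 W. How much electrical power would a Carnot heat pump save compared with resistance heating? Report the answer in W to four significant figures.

155100 W

In absolute terms T_C = 289.15 K and T_H = 300.15 K, so ΔT = 11.00 K.
COP_Carnot = T_H/ΔT = 300.15/11.00 = 27.29.
Resistance heating needs Ẇ_res = Q̇_H = 161000 W; the reversible heat pump needs only Ẇ_hp = Q̇_H/COP = 5900 W.
Saving = 161000 − 5900 = 155100 W.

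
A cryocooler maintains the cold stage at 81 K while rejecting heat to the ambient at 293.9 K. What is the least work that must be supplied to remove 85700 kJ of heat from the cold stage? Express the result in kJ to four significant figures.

The reservoir spacing is ΔT = 293.9 − 81 = 212.9 K.
The reversible limit is COP_R = T_C/ΔT = 0.3805, so W_min = Q_C/COP = Q_C·ΔT/T_C.
W_min = 85700 × 212.9/81.00 = 225300 kJ.

225300 kJ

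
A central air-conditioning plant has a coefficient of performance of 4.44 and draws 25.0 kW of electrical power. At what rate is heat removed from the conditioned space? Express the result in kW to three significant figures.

111 kW

Q̇_C = COP × Ẇ = 4.44 × 25.00 = 111.0 kW.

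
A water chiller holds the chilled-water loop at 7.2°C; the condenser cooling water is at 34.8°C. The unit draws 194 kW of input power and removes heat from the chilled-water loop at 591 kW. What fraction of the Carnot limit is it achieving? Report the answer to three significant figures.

0.300

COP_actual = Q̇_C/Ẇ = 591.0/194.0 = 3.046.
In absolute terms T_C = 280.35 K and T_H = 307.95 K, so ΔT = 27.60 K.
COP_Carnot = T_C/ΔT = 280.35/27.60 = 10.16.
η_II = COP_actual/COP_Carnot = 3.046/10.16 = 0.2999.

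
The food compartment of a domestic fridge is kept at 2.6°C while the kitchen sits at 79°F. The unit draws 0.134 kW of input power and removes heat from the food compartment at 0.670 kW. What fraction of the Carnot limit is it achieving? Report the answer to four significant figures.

COP_actual = Q̇_C/Ẇ = 0.6700/0.1340 = 5.000.
In absolute terms T_C = 275.75 K and T_H = 299.26 K, so ΔT = 23.51 K.
COP_Carnot = T_C/ΔT = 275.75/23.51 = 11.73.
η_II = COP_actual/COP_Carnot = 5.000/11.73 = 0.4263.

0.4263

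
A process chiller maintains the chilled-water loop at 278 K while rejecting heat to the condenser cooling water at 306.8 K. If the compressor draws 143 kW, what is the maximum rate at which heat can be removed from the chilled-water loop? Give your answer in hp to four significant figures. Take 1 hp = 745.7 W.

The reservoir spacing is ΔT = 306.8 − 278 = 28.80 K.
COP_Carnot = T_C/ΔT = 278.00/28.80 = 9.653.
Q̇_max = COP_Carnot × Ẇ = 9.653 × 143.0 kW = 1380 kW = 1851 hp.

1851 hp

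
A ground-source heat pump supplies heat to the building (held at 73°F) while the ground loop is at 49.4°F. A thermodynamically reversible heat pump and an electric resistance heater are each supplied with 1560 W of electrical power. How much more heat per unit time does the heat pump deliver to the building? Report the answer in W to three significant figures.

33700 W

In absolute terms T_C = 282.82 K and T_H = 295.93 K, so ΔT = 13.11 K.
COP_Carnot = T_H/ΔT = 295.93/13.11 = 22.57.
The heat pump delivers Q̇_H = COP × Ẇ = 35210 W; the resistance heater delivers Ẇ = 1560 W.
Extra = (COP − 1)·Ẇ = 33650 W.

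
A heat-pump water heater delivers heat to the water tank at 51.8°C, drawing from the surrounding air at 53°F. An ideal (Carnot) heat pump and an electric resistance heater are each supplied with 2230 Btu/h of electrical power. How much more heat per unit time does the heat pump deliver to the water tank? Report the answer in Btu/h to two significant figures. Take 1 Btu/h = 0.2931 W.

16000 Btu/h

In absolute terms T_C = 284.82 K and T_H = 324.95 K, so ΔT = 40.13 K.
COP_Carnot = T_H/ΔT = 324.95/40.13 = 8.097.
The heat pump delivers Q̇_H = COP × Ẇ = 18060 Btu/h; the resistance heater delivers Ẇ = 2230 Btu/h.
Extra = (COP − 1)·Ẇ = 15830 Btu/h.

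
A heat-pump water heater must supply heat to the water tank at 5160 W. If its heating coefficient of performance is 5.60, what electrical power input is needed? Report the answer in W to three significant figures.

921 W

Ẇ = Q̇_H/COP_HP = 5160/5.60 = 921.4 W.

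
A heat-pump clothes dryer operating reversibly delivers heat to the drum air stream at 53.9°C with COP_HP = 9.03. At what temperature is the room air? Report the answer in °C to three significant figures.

17.7 °C

COP_HP = T_H/(T_H − T_C) gives T_H − T_C = T_H/COP.
With T_H = 327.05 K, T_C = 327.05 × (1 − 1/9.03) = 290.83 K.
Converting, 290.83 K = 17.68°C.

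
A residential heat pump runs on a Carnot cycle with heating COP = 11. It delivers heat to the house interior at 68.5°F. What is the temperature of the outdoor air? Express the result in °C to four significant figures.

-6.397 °C

COP_HP = T_H/(T_H − T_C) gives T_H − T_C = T_H/COP.
With T_H = 293.43 K, T_C = 293.43 × (1 − 1/11) = 266.75 K.
Converting, 266.75 K = -6.40°C.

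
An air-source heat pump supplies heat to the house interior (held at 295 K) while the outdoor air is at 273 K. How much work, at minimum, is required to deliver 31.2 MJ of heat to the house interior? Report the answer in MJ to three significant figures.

The reservoir spacing is ΔT = 295 − 273 = 22.00 K.
The reversible limit is COP_HP = T_H/ΔT = 13.41, so W_min = Q_H/COP = Q_H·ΔT/T_H.
W_min = 31.20 × 22.00/295.00 = 2.327 MJ.

2.33 MJ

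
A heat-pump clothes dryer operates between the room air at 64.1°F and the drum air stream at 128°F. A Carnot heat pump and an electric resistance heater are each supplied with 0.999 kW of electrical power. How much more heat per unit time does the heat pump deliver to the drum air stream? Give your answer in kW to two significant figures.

8.2 kW

In absolute terms T_C = 290.98 K and T_H = 326.48 K, so ΔT = 35.50 K.
COP_Carnot = T_H/ΔT = 326.48/35.50 = 9.197.
The heat pump delivers Q̇_H = COP × Ẇ = 9.188 kW; the resistance heater delivers Ẇ = 0.9990 kW.
Extra = (COP − 1)·Ẇ = 8.189 kW.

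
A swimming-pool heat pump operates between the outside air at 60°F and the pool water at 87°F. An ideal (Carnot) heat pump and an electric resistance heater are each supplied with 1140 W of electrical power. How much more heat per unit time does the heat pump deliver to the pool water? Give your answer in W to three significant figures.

In absolute terms T_C = 288.71 K and T_H = 303.71 K, so ΔT = 15.00 K.
COP_Carnot = T_H/ΔT = 303.71/15.00 = 20.25.
The heat pump delivers Q̇_H = COP × Ẇ = 23080 W; the resistance heater delivers Ẇ = 1140 W.
Extra = (COP − 1)·Ẇ = 21940 W.

21900 W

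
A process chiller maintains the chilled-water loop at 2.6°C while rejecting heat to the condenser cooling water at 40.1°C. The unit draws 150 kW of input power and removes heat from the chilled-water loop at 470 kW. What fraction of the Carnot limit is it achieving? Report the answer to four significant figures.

0.4261

COP_actual = Q̇_C/Ẇ = 470.0/150.0 = 3.133.
In absolute terms T_C = 275.75 K and T_H = 313.25 K, so ΔT = 37.50 K.
COP_Carnot = T_C/ΔT = 275.75/37.50 = 7.353.
η_II = COP_actual/COP_Carnot = 3.133/7.353 = 0.4261.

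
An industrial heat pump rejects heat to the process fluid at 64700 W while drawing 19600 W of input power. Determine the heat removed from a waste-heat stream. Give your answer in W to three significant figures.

For a cyclic device the first law requires Q̇_H = Q̇_C + Ẇ.
Q̇_C = Q̇_H − Ẇ = 45100 W.

45100 W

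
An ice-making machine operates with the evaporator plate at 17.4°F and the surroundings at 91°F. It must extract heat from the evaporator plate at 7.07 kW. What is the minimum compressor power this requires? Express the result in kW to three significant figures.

1.09 kW

In absolute terms T_C = 265.04 K and T_H = 305.93 K, so ΔT = 40.89 K.
COP_Carnot = T_C/ΔT = 265.04/40.89 = 6.482.
Ẇ_min = Q̇/COP_Carnot = 7.070/6.482 = 1.091 kW.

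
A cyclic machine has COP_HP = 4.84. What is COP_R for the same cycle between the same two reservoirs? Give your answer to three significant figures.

3.84

Since Q_H = Q_C + W for any cycle, COP_R = Q_C/W = Q_H/W − 1.
COP_R = 4.84 − 1 = 3.84.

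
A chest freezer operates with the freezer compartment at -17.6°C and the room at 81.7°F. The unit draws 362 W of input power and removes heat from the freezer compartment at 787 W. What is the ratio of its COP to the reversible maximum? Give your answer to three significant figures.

0.385

COP_actual = Q̇_C/Ẇ = 787.0/362.0 = 2.174.
In absolute terms T_C = 255.55 K and T_H = 300.76 K, so ΔT = 45.21 K.
COP_Carnot = T_C/ΔT = 255.55/45.21 = 5.652.
η_II = COP_actual/COP_Carnot = 2.174/5.652 = 0.3846.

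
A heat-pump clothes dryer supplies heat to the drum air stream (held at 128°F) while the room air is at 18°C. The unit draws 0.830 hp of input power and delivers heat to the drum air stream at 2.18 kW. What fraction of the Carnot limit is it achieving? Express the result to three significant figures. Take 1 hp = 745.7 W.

Converting, Q̇_H = 2.180 kW = 2.923 hp, so COP_actual = Q̇_H/Ẇ = 2.923/0.8300 = 3.522.
In absolute terms T_C = 291.15 K and T_H = 326.48 K, so ΔT = 35.33 K.
COP_Carnot = T_H/ΔT = 326.48/35.33 = 9.240.
η_II = COP_actual/COP_Carnot = 3.522/9.240 = 0.3812.

0.381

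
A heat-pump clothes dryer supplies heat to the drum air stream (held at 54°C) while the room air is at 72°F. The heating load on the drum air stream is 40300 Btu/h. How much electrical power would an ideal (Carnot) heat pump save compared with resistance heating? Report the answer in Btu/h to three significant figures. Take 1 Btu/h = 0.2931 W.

In absolute terms T_C = 295.37 K and T_H = 327.15 K, so ΔT = 31.78 K.
COP_Carnot = T_H/ΔT = 327.15/31.78 = 10.29.
Resistance heating needs Ẇ_res = Q̇_H = 40300 Btu/h; the reversible heat pump needs only Ẇ_hp = Q̇_H/COP = 3915 Btu/h.
Saving = 40300 − 3915 = 36390 Btu/h.

36400 Btu/h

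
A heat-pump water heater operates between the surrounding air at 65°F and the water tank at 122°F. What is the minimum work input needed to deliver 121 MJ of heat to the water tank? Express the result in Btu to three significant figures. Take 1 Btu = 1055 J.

11200 Btu

In absolute terms T_C = 291.48 K and T_H = 323.15 K, so ΔT = 31.67 K.
The reversible limit is COP_HP = T_H/ΔT = 10.20, so W_min = Q_H/COP = Q_H·ΔT/T_H.
W_min = 121.0 × 31.67/323.15 = 11.86 MJ = 11240 Btu.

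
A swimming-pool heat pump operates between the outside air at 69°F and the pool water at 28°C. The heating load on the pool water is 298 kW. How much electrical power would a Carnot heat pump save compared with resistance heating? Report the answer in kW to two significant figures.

290 kW

In absolute terms T_C = 293.71 K and T_H = 301.15 K, so ΔT = 7.444 K.
COP_Carnot = T_H/ΔT = 301.15/7.444 = 40.45.
Resistance heating needs Ẇ_res = Q̇_H = 298.0 kW; the reversible heat pump needs only Ẇ_hp = Q̇_H/COP = 7.367 kW.
Saving = 298.0 − 7.367 = 290.6 kW.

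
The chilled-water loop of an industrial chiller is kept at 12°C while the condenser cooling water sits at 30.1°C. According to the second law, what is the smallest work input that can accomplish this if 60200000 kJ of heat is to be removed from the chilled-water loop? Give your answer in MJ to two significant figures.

In absolute terms T_C = 285.15 K and T_H = 303.25 K, so ΔT = 18.10 K.
The reversible limit is COP_R = T_C/ΔT = 15.75, so W_min = Q_C/COP = Q_C·ΔT/T_C.
W_min = 60200000 × 18.10/285.15 = 3821000 kJ = 3821 MJ.

3800 MJ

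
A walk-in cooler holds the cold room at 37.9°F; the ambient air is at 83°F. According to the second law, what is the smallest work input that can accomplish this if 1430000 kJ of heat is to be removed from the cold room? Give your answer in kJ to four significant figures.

In absolute terms T_C = 276.43 K and T_H = 301.48 K, so ΔT = 25.06 K.
The reversible limit is COP_R = T_C/ΔT = 11.03, so W_min = Q_C/COP = Q_C·ΔT/T_C.
W_min = 1430000 × 25.06/276.43 = 129600 kJ.

129600 kJ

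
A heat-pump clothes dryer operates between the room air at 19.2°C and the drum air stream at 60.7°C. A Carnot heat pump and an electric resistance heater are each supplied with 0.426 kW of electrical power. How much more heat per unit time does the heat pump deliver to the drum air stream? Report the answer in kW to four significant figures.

In absolute terms T_C = 292.35 K and T_H = 333.85 K, so ΔT = 41.50 K.
COP_Carnot = T_H/ΔT = 333.85/41.50 = 8.045.
The heat pump delivers Q̇_H = COP × Ẇ = 3.427 kW; the resistance heater delivers Ẇ = 0.4260 kW.
Extra = (COP − 1)·Ẇ = 3.001 kW.

3.001 kW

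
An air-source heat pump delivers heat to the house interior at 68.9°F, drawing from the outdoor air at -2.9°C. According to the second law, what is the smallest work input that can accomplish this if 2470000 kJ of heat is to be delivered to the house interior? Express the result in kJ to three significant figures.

197000 kJ

In absolute terms T_C = 270.25 K and T_H = 293.65 K, so ΔT = 23.40 K.
The reversible limit is COP_HP = T_H/ΔT = 12.55, so W_min = Q_H/COP = Q_H·ΔT/T_H.
W_min = 2470000 × 23.40/293.65 = 196800 kJ.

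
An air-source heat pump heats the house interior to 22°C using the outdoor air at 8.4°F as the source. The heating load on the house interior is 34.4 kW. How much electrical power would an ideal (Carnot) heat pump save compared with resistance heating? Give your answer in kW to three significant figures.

In absolute terms T_C = 260.04 K and T_H = 295.15 K, so ΔT = 35.11 K.
COP_Carnot = T_H/ΔT = 295.15/35.11 = 8.406.
Resistance heating needs Ẇ_res = Q̇_H = 34.40 kW; the reversible heat pump needs only Ẇ_hp = Q̇_H/COP = 4.092 kW.
Saving = 34.40 − 4.092 = 30.31 kW.

30.3 kW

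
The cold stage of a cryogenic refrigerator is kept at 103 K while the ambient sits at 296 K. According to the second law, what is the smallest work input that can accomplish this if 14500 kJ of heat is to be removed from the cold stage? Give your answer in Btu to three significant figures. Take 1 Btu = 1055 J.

25800 Btu

The reservoir spacing is ΔT = 296 − 103 = 193.0 K.
The reversible limit is COP_R = T_C/ΔT = 0.5337, so W_min = Q_C/COP = Q_C·ΔT/T_C.
W_min = 14500 × 193.0/103.00 = 27170 kJ = 25750 Btu.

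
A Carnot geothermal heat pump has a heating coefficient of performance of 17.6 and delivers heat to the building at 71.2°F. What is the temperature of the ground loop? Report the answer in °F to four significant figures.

COP_HP = T_H/(T_H − T_C) gives T_H − T_C = T_H/COP.
With T_H = 294.93 K, T_C = 294.93 × (1 − 1/17.6) = 278.17 K.
Converting, 278.17 K = 41.04°F.

41.04 °F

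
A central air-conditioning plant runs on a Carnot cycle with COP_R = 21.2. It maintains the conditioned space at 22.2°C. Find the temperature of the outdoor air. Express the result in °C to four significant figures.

COP_R = T_C/(T_H − T_C) gives T_H − T_C = T_C/COP.
With T_C = 295.35 K, T_H = 295.35 × (1 + 1/21.2) = 309.28 K.
Converting, 309.28 K = 36.13°C.

36.13 °C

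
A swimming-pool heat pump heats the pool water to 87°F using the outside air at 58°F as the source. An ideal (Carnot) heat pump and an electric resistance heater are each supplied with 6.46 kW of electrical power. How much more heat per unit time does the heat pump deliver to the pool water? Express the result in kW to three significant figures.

In absolute terms T_C = 287.59 K and T_H = 303.71 K, so ΔT = 16.11 K.
COP_Carnot = T_H/ΔT = 303.71/16.11 = 18.85.
The heat pump delivers Q̇_H = COP × Ẇ = 121.8 kW; the resistance heater delivers Ẇ = 6.460 kW.
Extra = (COP − 1)·Ẇ = 115.3 kW.

115 kW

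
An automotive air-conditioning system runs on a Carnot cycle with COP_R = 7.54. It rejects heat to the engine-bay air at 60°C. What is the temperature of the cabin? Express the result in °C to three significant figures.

21.0 °C

For a Carnot refrigerator COP_R = T_C/(T_H − T_C), so T_C = COP·T_H/(1 + COP).
With T_H = 333.15 K, T_C = 7.54 × 333.15/8.540 = 294.14 K.
Converting, 294.14 K = 20.99°C.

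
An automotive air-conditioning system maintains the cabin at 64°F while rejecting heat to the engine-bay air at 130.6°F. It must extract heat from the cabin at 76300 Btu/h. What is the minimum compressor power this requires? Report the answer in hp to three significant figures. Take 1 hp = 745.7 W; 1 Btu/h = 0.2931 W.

3.81 hp

In absolute terms T_C = 290.93 K and T_H = 327.93 K, so ΔT = 37.00 K.
COP_Carnot = T_C/ΔT = 290.93/37.00 = 7.863.
Ẇ_min = Q̇/COP_Carnot = 76300/7.863 = 9704 Btu/h = 3.814 hp.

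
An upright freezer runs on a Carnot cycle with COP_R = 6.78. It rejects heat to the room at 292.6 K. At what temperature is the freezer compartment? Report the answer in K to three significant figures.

For a Carnot refrigerator COP_R = T_C/(T_H − T_C), so T_C = COP·T_H/(1 + COP).
With T_H = 292.60 K, T_C = 6.78 × 292.60/7.780 = 254.99 K.

255 K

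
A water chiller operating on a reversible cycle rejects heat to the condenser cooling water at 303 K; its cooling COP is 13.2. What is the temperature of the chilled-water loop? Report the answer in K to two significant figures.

280 K

For a Carnot refrigerator COP_R = T_C/(T_H − T_C), so T_C = COP·T_H/(1 + COP).
With T_H = 303.00 K, T_C = 13.2 × 303.00/14.20 = 281.66 K.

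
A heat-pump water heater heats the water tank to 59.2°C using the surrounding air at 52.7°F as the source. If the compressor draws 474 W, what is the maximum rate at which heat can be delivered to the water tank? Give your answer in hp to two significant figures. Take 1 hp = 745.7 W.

In absolute terms T_C = 284.65 K and T_H = 332.35 K, so ΔT = 47.70 K.
COP_Carnot = T_H/ΔT = 332.35/47.70 = 6.968.
Q̇_max = COP_Carnot × Ẇ = 6.968 × 474.0 W = 3303 W = 4.429 hp.

4.4 hp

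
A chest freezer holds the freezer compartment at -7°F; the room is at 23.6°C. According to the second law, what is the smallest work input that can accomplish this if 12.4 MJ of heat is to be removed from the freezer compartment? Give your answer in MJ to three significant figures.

In absolute terms T_C = 251.48 K and T_H = 296.75 K, so ΔT = 45.27 K.
The reversible limit is COP_R = T_C/ΔT = 5.556, so W_min = Q_C/COP = Q_C·ΔT/T_C.
W_min = 12.40 × 45.27/251.48 = 2.232 MJ.

2.23 MJ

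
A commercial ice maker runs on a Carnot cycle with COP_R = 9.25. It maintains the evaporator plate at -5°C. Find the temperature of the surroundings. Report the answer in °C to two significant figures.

COP_R = T_C/(T_H − T_C) gives T_H − T_C = T_C/COP.
With T_C = 268.15 K, T_H = 268.15 × (1 + 1/9.25) = 297.14 K.
Converting, 297.14 K = 23.99°C.

24 °C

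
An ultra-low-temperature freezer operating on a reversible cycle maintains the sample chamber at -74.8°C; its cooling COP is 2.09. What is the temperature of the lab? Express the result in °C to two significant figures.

20 °C

COP_R = T_C/(T_H − T_C) gives T_H − T_C = T_C/COP.
With T_C = 198.35 K, T_H = 198.35 × (1 + 1/2.09) = 293.25 K.
Converting, 293.25 K = 20.10°C.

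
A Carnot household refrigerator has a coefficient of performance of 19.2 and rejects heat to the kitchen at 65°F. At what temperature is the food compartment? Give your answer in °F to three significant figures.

39.0 °F

For a Carnot refrigerator COP_R = T_C/(T_H − T_C), so T_C = COP·T_H/(1 + COP).
With T_H = 291.48 K, T_C = 19.2 × 291.48/20.20 = 277.05 K.
Converting, 277.05 K = 39.03°F.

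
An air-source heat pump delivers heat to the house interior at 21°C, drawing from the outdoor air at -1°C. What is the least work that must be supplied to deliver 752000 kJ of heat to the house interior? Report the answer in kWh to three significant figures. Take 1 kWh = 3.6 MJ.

In absolute terms T_C = 272.15 K and T_H = 294.15 K, so ΔT = 22.00 K.
The reversible limit is COP_HP = T_H/ΔT = 13.37, so W_min = Q_H/COP = Q_H·ΔT/T_H.
W_min = 752000 × 22.00/294.15 = 56240 kJ = 15.62 kWh.

15.6 kWh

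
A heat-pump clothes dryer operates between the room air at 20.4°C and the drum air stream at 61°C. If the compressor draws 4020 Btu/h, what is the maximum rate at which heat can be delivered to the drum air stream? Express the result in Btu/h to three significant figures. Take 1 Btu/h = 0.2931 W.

In absolute terms T_C = 293.55 K and T_H = 334.15 K, so ΔT = 40.60 K.
COP_Carnot = T_H/ΔT = 334.15/40.60 = 8.230.
Q̇_max = COP_Carnot × Ẇ = 8.230 × 4020 Btu/h = 33090 Btu/h.

33100 Btu/h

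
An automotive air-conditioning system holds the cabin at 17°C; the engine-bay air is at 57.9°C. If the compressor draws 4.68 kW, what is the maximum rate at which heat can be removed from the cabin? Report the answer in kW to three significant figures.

In absolute terms T_C = 290.15 K and T_H = 331.05 K, so ΔT = 40.90 K.
COP_Carnot = T_C/ΔT = 290.15/40.90 = 7.094.
Q̇_max = COP_Carnot × Ẇ = 7.094 × 4.680 kW = 33.20 kW.

33.2 kW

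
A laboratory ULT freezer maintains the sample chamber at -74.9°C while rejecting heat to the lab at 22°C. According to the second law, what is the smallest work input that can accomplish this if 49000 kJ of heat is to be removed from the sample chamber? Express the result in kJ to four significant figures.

23950 kJ

In absolute terms T_C = 198.25 K and T_H = 295.15 K, so ΔT = 96.90 K.
The reversible limit is COP_R = T_C/ΔT = 2.046, so W_min = Q_C/COP = Q_C·ΔT/T_C.
W_min = 49000 × 96.90/198.25 = 23950 kJ.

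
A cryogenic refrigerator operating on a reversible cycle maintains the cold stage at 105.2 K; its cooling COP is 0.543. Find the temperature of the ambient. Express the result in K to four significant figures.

COP_R = T_C/(T_H − T_C) gives T_H − T_C = T_C/COP.
With T_C = 105.20 K, T_H = 105.20 × (1 + 1/0.543) = 298.94 K.

298.9 K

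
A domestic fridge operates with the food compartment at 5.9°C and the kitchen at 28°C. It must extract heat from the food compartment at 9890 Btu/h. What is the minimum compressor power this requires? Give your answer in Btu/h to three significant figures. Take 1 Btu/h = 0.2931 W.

In absolute terms T_C = 279.05 K and T_H = 301.15 K, so ΔT = 22.10 K.
COP_Carnot = T_C/ΔT = 279.05/22.10 = 12.63.
Ẇ_min = Q̇/COP_Carnot = 9890/12.63 = 783.3 Btu/h.

783 Btu/h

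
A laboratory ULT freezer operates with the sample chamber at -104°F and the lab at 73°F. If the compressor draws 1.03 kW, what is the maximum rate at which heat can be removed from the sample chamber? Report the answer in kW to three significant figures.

2.07 kW

In absolute terms T_C = 197.59 K and T_H = 295.93 K, so ΔT = 98.33 K.
COP_Carnot = T_C/ΔT = 197.59/98.33 = 2.009.
Q̇_max = COP_Carnot × Ẇ = 2.009 × 1.030 kW = 2.070 kW.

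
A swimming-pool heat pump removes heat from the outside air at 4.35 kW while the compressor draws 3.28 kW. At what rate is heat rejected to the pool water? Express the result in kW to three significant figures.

7.63 kW

For a cyclic device the first law requires Q̇_H = Q̇_C + Ẇ.
Q̇_H = Q̇_C + Ẇ = 7.630 kW.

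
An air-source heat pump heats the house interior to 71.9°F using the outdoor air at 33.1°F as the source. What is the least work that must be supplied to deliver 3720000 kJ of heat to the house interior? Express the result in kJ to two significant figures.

In absolute terms T_C = 273.76 K and T_H = 295.32 K, so ΔT = 21.56 K.
The reversible limit is COP_HP = T_H/ΔT = 13.70, so W_min = Q_H/COP = Q_H·ΔT/T_H.
W_min = 3720000 × 21.56/295.32 = 271500 kJ.

270000 kJ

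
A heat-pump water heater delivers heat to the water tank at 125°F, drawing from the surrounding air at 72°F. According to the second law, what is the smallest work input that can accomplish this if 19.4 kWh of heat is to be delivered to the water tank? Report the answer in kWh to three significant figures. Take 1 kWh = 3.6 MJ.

In absolute terms T_C = 295.37 K and T_H = 324.82 K, so ΔT = 29.44 K.
The reversible limit is COP_HP = T_H/ΔT = 11.03, so W_min = Q_H/COP = Q_H·ΔT/T_H.
W_min = 19.40 × 29.44/324.82 = 1.759 kWh.

1.76 kWh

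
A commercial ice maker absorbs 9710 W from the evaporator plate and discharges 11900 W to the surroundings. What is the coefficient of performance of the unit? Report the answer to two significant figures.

4.4

The first law gives Q̇_H = Q̇_C + Ẇ, so the three rates are Q̇_C = 9710, Q̇_H = 11900, Ẇ = 2190 W.
COP_R = Q̇_C/Ẇ = 9710/2190 = 4.434.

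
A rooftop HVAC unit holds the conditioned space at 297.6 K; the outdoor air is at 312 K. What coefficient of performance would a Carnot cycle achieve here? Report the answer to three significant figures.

The reservoir spacing is ΔT = 312 − 297.6 = 14.40 K.
For a reversible cycle, COP_Carnot = T_C/ΔT = 297.60/14.40 = 20.67.

20.7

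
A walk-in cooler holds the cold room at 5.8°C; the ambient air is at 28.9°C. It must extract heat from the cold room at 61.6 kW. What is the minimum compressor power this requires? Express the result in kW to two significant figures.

In absolute terms T_C = 278.95 K and T_H = 302.05 K, so ΔT = 23.10 K.
COP_Carnot = T_C/ΔT = 278.95/23.10 = 12.08.
Ẇ_min = Q̇/COP_Carnot = 61.60/12.08 = 5.101 kW.

5.1 kW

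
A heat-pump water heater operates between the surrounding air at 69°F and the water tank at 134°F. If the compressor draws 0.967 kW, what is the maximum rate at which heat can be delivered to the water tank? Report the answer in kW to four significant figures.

In absolute terms T_C = 293.71 K and T_H = 329.82 K, so ΔT = 36.11 K.
COP_Carnot = T_H/ΔT = 329.82/36.11 = 9.133.
Q̇_max = COP_Carnot × Ẇ = 9.133 × 0.9670 kW = 8.832 kW.

8.832 kW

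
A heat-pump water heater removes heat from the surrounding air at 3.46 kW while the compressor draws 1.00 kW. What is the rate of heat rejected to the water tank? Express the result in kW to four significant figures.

4.460 kW

For a cyclic device the first law requires Q̇_H = Q̇_C + Ẇ.
Q̇_H = Q̇_C + Ẇ = 4.460 kW.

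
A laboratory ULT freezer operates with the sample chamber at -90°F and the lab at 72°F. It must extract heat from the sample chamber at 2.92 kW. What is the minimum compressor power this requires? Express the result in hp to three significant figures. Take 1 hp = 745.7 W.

In absolute terms T_C = 205.37 K and T_H = 295.37 K, so ΔT = 90.00 K.
COP_Carnot = T_C/ΔT = 205.37/90.00 = 2.282.
Ẇ_min = Q̇/COP_Carnot = 2.920/2.282 = 1.280 kW = 1.716 hp.

1.72 hp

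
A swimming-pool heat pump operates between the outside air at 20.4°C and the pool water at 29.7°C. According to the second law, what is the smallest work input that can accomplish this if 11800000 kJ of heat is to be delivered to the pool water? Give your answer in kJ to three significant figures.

362000 kJ

In absolute terms T_C = 293.55 K and T_H = 302.85 K, so ΔT = 9.300 K.
The reversible limit is COP_HP = T_H/ΔT = 32.56, so W_min = Q_H/COP = Q_H·ΔT/T_H.
W_min = 11800000 × 9.300/302.85 = 362400 kJ.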